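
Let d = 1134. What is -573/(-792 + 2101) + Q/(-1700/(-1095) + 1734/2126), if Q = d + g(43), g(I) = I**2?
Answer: 53452793910/42449561 ≈ 1259.2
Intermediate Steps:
Q = 2983 (Q = 1134 + 43**2 = 1134 + 1849 = 2983)
-573/(-792 + 2101) + Q/(-1700/(-1095) + 1734/2126) = -573/(-792 + 2101) + 2983/(-1700/(-1095) + 1734/2126) = -573/1309 + 2983/(-1700*(-1/1095) + 1734*(1/2126)) = -573*1/1309 + 2983/(340/219 + 867/1063) = -573/1309 + 2983/(551293/232797) = -573/1309 + 2983*(232797/551293) = -573/1309 + 694433451/551293 = 53452793910/42449561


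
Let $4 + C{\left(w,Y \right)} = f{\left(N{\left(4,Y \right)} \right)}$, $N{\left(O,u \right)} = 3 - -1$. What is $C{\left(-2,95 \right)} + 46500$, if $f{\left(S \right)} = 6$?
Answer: $46502$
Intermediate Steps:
$N{\left(O,u \right)} = 4$ ($N{\left(O,u \right)} = 3 + 1 = 4$)
$C{\left(w,Y \right)} = 2$ ($C{\left(w,Y \right)} = -4 + 6 = 2$)
$C{\left(-2,95 \right)} + 46500 = 2 + 46500 = 46502$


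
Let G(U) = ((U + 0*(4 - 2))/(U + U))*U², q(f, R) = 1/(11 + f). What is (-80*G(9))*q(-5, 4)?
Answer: -540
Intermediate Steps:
G(U) = U²/2 (G(U) = ((U + 0*2)/((2*U)))*U² = ((U + 0)*(1/(2*U)))*U² = (U*(1/(2*U)))*U² = U²/2)
(-80*G(9))*q(-5, 4) = (-40*9²)/(11 - 5) = -40*81/6 = -80*81/2*(⅙) = -3240*⅙ = -540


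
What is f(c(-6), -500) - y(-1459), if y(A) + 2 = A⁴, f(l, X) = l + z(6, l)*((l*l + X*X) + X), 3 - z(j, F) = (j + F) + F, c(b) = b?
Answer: -4531280553941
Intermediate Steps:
z(j, F) = 3 - j - 2*F (z(j, F) = 3 - ((j + F) + F) = 3 - ((F + j) + F) = 3 - (j + 2*F) = 3 + (-j - 2*F) = 3 - j - 2*F)
f(l, X) = l + (-3 - 2*l)*(X + X² + l²) (f(l, X) = l + (3 - 1*6 - 2*l)*((l*l + X*X) + X) = l + (3 - 6 - 2*l)*((l² + X²) + X) = l + (-3 - 2*l)*((X² + l²) + X) = l + (-3 - 2*l)*(X + X² + l²))
y(A) = -2 + A⁴
f(c(-6), -500) - y(-1459) = (-6 - 1*(-500)*(3 + 2*(-6)) - 1*(-500)²*(3 + 2*(-6)) - 1*(-6)²*(3 + 2*(-6))) - (-2 + (-1459)⁴) = (-6 - 1*(-500)*(3 - 12) - 1*250000*(3 - 12) - 1*36*(3 - 12)) - (-2 + 4531282799761) = (-6 - 1*(-500)*(-9) - 1*250000*(-9) - 1*36*(-9)) - 1*4531282799759 = (-6 - 4500 + 2250000 + 324) - 4531282799759 = 2245818 - 4531282799759 = -4531280553941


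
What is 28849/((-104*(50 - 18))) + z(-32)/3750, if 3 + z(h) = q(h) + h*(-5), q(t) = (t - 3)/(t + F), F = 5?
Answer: -1453368689/168480000 ≈ -8.6264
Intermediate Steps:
q(t) = (-3 + t)/(5 + t) (q(t) = (t - 3)/(t + 5) = (-3 + t)/(5 + t))
z(h) = -3 - 5*h + (-3 + h)/(5 + h) (z(h) = -3 + ((-3 + h)/(5 + h) + h*(-5)) = -3 + ((-3 + h)/(5 + h) - 5*h) = -3 + (-5*h + (-3 + h)/(5 + h)) = -3 - 5*h + (-3 + h)/(5 + h))
28849/((-104*(50 - 18))) + z(-32)/3750 = 28849/((-104*(50 - 18))) + ((-18 - 27*(-32) - 5*(-32)**2)/(5 - 32))/3750 = 28849/((-104*32)) + ((-18 + 864 - 5*1024)/(-27))*(1/3750) = 28849/(-3328) - (-18 + 864 - 5120)/27*(1/3750) = 28849*(-1/3328) - 1/27*(-4274)*(1/3750) = -28849/3328 + (4274/27)*(1/3750) = -28849/3328 + 2137/50625 = -1453368689/168480000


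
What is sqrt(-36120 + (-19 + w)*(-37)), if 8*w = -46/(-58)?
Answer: I*sqrt(476620510)/116 ≈ 188.2*I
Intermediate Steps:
w = 23/232 (w = (-46/(-58))/8 = (-46*(-1/58))/8 = (1/8)*(23/29) = 23/232 ≈ 0.099138)
sqrt(-36120 + (-19 + w)*(-37)) = sqrt(-36120 + (-19 + 23/232)*(-37)) = sqrt(-36120 - 4385/232*(-37)) = sqrt(-36120 + 162245/232) = sqrt(-8217595/232) = I*sqrt(476620510)/116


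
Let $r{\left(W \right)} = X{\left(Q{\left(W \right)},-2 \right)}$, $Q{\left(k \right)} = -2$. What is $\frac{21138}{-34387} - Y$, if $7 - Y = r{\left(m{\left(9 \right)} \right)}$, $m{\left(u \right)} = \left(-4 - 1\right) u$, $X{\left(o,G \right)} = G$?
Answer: $- \frac{330621}{34387} \approx -9.6147$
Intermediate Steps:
$m{\left(u \right)} = - 5 u$
$r{\left(W \right)} = -2$
$Y = 9$ ($Y = 7 - -2 = 7 + 2 = 9$)
$\frac{21138}{-34387} - Y = \frac{21138}{-34387} - 9 = 21138 \left(- \frac{1}{34387}\right) - 9 = - \frac{21138}{34387} - 9 = - \frac{330621}{34387}$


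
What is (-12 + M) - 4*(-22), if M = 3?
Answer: 79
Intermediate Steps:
(-12 + M) - 4*(-22) = (-12 + 3) - 4*(-22) = -9 + 88 = 79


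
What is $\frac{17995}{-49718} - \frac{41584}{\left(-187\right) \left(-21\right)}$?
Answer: $- \frac{2138139677}{195242586} \approx -10.951$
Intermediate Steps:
$\frac{17995}{-49718} - \frac{41584}{\left(-187\right) \left(-21\right)} = 17995 \left(- \frac{1}{49718}\right) - \frac{41584}{3927} = - \frac{17995}{49718} - \frac{41584}{3927} = - \frac{2138139677}{195242586}$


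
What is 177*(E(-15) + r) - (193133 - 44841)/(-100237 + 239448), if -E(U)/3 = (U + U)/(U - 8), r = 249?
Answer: 138894225323/3201853 ≈ 43379.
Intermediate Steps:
E(U) = -6*U/(-8 + U) (E(U) = -3*(U + U)/(U - 8) = -3*2*U/(-8 + U) = -6*U/(-8 + U))
177*(E(-15) + r) - (193133 - 44841)/(-100237 + 239448) = 177*(-6*(-15)/(-8 - 15) + 249) - (193133 - 44841)/(-100237 + 239448) = 177*(-6*(-15)/(-23) + 249) - 148292/139211 = 177*(-6*(-15)*(-1/23) + 249) - 148292/139211 = 177*(-90/23 + 249) - 1*148292/139211 = 177*(5637/23) - 148292/139211 = 997749/23 - 148292/139211 = 138894225323/3201853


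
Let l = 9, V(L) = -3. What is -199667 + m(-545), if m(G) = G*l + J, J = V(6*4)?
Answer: -204575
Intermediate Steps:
J = -3
m(G) = -3 + 9*G (m(G) = G*9 - 3 = 9*G - 3 = -3 + 9*G)
-199667 + m(-545) = -199667 + (-3 + 9*(-545)) = -199667 + (-3 - 4905) = -199667 - 4908 = -204575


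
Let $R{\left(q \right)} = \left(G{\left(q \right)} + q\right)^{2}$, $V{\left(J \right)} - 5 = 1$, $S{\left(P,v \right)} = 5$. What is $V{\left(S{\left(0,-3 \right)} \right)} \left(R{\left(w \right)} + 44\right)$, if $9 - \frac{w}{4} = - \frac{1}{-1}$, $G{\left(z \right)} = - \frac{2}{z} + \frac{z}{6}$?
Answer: $\frac{3301897}{384} \approx 8598.7$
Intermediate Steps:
$V{\left(J \right)} = 6$ ($V{\left(J \right)} = 5 + 1 = 6$)
$G{\left(z \right)} = - \frac{2}{z} + \frac{z}{6}$ ($G{\left(z \right)} = - \frac{2}{z} + z \frac{1}{6} = - \frac{2}{z} + \frac{z}{6}$)
$w = 32$ ($w = 36 - 4 \left(- \frac{1}{-1}\right) = 36 - 4 \left(\left(-1\right) \left(-1\right)\right) = 36 - 4 = 32$)
$R{\left(q \right)} = \left(- \frac{2}{q} + \frac{7 q}{6}\right)^{2}$ ($R{\left(q \right)} = \left(\left(- \frac{2}{q} + \frac{q}{6}\right) + q\right)^{2} = \left(- \frac{2}{q} + \frac{7 q}{6}\right)^{2}$)
$V{\left(S{\left(0,-3 \right)} \right)} \left(R{\left(w \right)} + 44\right) = 6 \left(\frac{\left(-12 + 7 \cdot 32^{2}\right)^{2}}{36 \cdot 1024} + 44\right) = 6 \left(\frac{1}{36} \cdot \frac{1}{1024} \left(-12 + 7 \cdot 1024\right)^{2} + 44\right) = 6 \left(\frac{1}{36} \cdot \frac{1}{1024} \left(-12 + 7168\right)^{2} + 44\right) = 6 \left(\frac{1}{36} \cdot \frac{1}{1024} \cdot 7156^{2} + 44\right) = 6 \left(\frac{1}{36} \cdot \frac{1}{1024} \cdot 51208336 + 44\right) = 6 \left(\frac{3200521}{2304} + 44\right) = 6 \cdot \frac{3301897}{2304} = \frac{3301897}{384}$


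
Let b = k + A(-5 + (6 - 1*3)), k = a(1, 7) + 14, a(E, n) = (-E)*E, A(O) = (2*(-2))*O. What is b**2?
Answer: 441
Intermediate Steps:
A(O) = -4*O
a(E, n) = -E**2
k = 13 (k = -1*1**2 + 14 = -1*1 + 14 = -1 + 14 = 13)
b = 21 (b = 13 - 4*(-5 + (6 - 1*3)) = 13 - 4*(-5 + (6 - 3)) = 13 - 4*(-5 + 3) = 13 - 4*(-2) = 13 + 8 = 21)
b**2 = 21**2 = 441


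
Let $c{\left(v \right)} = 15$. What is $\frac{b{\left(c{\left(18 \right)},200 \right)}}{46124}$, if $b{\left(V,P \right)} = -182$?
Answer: $- \frac{7}{1774} \approx -0.0039459$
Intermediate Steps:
$\frac{b{\left(c{\left(18 \right)},200 \right)}}{46124} = - \frac{182}{46124} = \left(-182\right) \frac{1}{46124} = - \frac{7}{1774}$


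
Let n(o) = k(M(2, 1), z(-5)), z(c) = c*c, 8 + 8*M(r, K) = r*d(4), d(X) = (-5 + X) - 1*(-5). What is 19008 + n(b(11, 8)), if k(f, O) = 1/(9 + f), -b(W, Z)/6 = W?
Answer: 171073/9 ≈ 19008.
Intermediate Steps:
d(X) = X (d(X) = (-5 + X) + 5 = X)
b(W, Z) = -6*W
M(r, K) = -1 + r/2 (M(r, K) = -1 + (r*4)/8 = -1 + (4*r)/8 = -1 + r/2)
z(c) = c**2
n(o) = 1/9 (n(o) = 1/(9 + (-1 + (1/2)*2)) = 1/(9 + (-1 + 1)) = 1/(9 + 0) = 1/9)
19008 + n(b(11, 8)) = 19008 + 1/9 = 171073/9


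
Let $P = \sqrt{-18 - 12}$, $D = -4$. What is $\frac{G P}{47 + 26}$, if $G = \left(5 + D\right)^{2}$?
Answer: $\frac{i \sqrt{30}}{73} \approx 0.07503 i$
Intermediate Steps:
$G = 1$ ($G = \left(5 - 4\right)^{2} = 1^{2} = 1$)
$P = i \sqrt{30}$ ($P = \sqrt{-30} = i \sqrt{30} \approx 5.4772 i$)
$\frac{G P}{47 + 26} = \frac{1 i \sqrt{30}}{47 + 26} = \frac{i \sqrt{30}}{73}$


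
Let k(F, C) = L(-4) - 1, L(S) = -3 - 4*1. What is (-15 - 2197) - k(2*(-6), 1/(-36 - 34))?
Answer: -2204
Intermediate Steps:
L(S) = -7 (L(S) = -3 - 4 = -7)
k(F, C) = -8 (k(F, C) = -7 - 1 = -8)
(-15 - 2197) - k(2*(-6), 1/(-36 - 34)) = (-15 - 2197) - 1*(-8) = -2212 + 8 = -2204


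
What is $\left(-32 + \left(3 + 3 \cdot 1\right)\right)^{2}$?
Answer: $676$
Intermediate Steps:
$\left(-32 + \left(3 + 3 \cdot 1\right)\right)^{2} = \left(-32 + \left(3 + 3\right)\right)^{2} = \left(-32 + 6\right)^{2} = \left(-26\right)^{2} = 676$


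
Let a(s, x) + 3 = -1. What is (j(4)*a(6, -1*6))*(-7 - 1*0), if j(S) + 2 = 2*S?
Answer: 168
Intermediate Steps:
j(S) = -2 + 2*S
a(s, x) = -4 (a(s, x) = -3 - 1 = -4)
(j(4)*a(6, -1*6))*(-7 - 1*0) = ((-2 + 2*4)*(-4))*(-7 - 1*0) = ((-2 + 8)*(-4))*(-7 + 0) = (6*(-4))*(-7) = -24*(-7) = 168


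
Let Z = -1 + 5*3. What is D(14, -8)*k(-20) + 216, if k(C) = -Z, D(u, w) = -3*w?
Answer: -120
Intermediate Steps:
Z = 14 (Z = -1 + 15 = 14)
k(C) = -14 (k(C) = -1*14 = -14)
D(14, -8)*k(-20) + 216 = -3*(-8)*(-14) + 216 = 24*(-14) + 216 = -336 + 216 = -120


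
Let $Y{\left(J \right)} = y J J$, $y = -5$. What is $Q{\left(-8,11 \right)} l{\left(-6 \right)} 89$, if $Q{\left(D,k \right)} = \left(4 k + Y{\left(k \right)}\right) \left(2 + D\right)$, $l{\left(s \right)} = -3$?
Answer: $-898722$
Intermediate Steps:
$Y{\left(J \right)} = - 5 J^{2}$ ($Y{\left(J \right)} = - 5 J J = - 5 J^{2}$)
$Q{\left(D,k \right)} = \left(2 + D\right) \left(- 5 k^{2} + 4 k\right)$ ($Q{\left(D,k \right)} = \left(4 k - 5 k^{2}\right) \left(2 + D\right) = \left(- 5 k^{2} + 4 k\right) \left(2 + D\right) = \left(2 + D\right) \left(- 5 k^{2} + 4 k\right)$)
$Q{\left(-8,11 \right)} l{\left(-6 \right)} 89 = 11 \left(8 - 110 + 4 \left(-8\right) - \left(-40\right) 11\right) \left(-3\right) 89 = 11 \left(8 - 110 - 32 + 440\right) \left(-3\right) 89 = 11 \cdot 306 \left(-3\right) 89 = 3366 \left(-3\right) 89 = \left(-10098\right) 89 = -898722$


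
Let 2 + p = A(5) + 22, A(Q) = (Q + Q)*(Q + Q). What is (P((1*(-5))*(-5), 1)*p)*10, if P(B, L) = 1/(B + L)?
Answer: 600/13 ≈ 46.154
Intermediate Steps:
A(Q) = 4*Q**2 (A(Q) = (2*Q)*(2*Q) = 4*Q**2)
p = 120 (p = -2 + (4*5**2 + 22) = -2 + (4*25 + 22) = -2 + (100 + 22) = -2 + 122 = 120)
(P((1*(-5))*(-5), 1)*p)*10 = (120/((1*(-5))*(-5) + 1))*10 = (120/(-5*(-5) + 1))*10 = (120/(25 + 1))*10 = (120/26)*10 = ((1/26)*120)*10 = (60/13)*10 = 600/13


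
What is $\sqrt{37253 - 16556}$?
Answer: $\sqrt{20697} \approx 143.86$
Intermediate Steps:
$\sqrt{37253 - 16556} = \sqrt{20697}$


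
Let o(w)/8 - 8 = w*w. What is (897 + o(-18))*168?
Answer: 596904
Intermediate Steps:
o(w) = 64 + 8*w² (o(w) = 64 + 8*(w*w) = 64 + 8*w²)
(897 + o(-18))*168 = (897 + (64 + 8*(-18)²))*168 = (897 + (64 + 8*324))*168 = (897 + (64 + 2592))*168 = (897 + 2656)*168 = 3553*168 = 596904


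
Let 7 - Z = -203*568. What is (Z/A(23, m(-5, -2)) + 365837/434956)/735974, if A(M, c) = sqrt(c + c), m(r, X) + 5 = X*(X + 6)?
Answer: 365837/320116307144 - 115311*I*sqrt(26)/19135324 ≈ 1.1428e-6 - 0.030727*I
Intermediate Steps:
Z = 115311 (Z = 7 - (-203)*568 = 7 - 1*(-115304) = 7 + 115304 = 115311)
m(r, X) = -5 + X*(6 + X) (m(r, X) = -5 + X*(X + 6) = -5 + X*(6 + X))
A(M, c) = sqrt(2)*sqrt(c) (A(M, c) = sqrt(2*c) = sqrt(2)*sqrt(c))
(Z/A(23, m(-5, -2)) + 365837/434956)/735974 = (115311/((sqrt(2)*sqrt(-5 + (-2)**2 + 6*(-2)))) + 365837/434956)/735974 = (115311/((sqrt(2)*sqrt(-5 + 4 - 12))) + 365837*(1/434956))*(1/735974) = (115311/((sqrt(2)*sqrt(-13))) + 365837/434956)*(1/735974) = (115311/((sqrt(2)*(I*sqrt(13)))) + 365837/434956)*(1/735974) = (115311/((I*sqrt(26))) + 365837/434956)*(1/735974) = (115311*(-I*sqrt(26)/26) + 365837/434956)*(1/735974) = (-115311*I*sqrt(26)/26 + 365837/434956)*(1/735974) = (365837/434956 - 115311*I*sqrt(26)/26)*(1/735974) = 365837/320116307144 - 115311*I*sqrt(26)/19135324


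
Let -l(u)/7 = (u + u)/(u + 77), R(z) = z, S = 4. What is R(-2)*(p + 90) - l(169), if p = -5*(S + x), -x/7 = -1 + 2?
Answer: -24647/123 ≈ -200.38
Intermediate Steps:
x = -7 (x = -7*(-1 + 2) = -7*1 = -7)
p = 15 (p = -5*(4 - 7) = -5*(-3) = 15)
l(u) = -14*u/(77 + u) (l(u) = -7*(u + u)/(u + 77) = -7*2*u/(77 + u) = -14*u/(77 + u))
R(-2)*(p + 90) - l(169) = -2*(15 + 90) - (-14)*169/(77 + 169) = -2*105 - (-14)*169/246 = -210 - (-14)*169/246 = -210 - 1*(-1183/123) = -210 + 1183/123 = -24647/123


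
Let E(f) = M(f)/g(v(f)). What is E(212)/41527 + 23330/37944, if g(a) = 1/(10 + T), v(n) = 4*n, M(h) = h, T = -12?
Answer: 476368327/787850244 ≈ 0.60464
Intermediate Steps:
g(a) = -1/2 (g(a) = 1/(10 - 12) = 1/(-2) = -1/2)
E(f) = -2*f (E(f) = f/(-1/2) = f*(-2) = -2*f)
E(212)/41527 + 23330/37944 = -2*212/41527 + 23330/37944 = -424*1/41527 + 23330*(1/37944) = -424/41527 + 11665/18972 = 476368327/787850244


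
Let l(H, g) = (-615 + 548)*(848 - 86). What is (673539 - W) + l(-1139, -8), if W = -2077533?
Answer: 2700018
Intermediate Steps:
l(H, g) = -51054 (l(H, g) = -67*762 = -51054)
(673539 - W) + l(-1139, -8) = (673539 - 1*(-2077533)) - 51054 = (673539 + 2077533) - 51054 = 2751072 - 51054 = 2700018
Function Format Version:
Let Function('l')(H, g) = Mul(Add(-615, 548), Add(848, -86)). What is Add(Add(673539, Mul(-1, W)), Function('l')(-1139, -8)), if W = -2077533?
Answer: 2700018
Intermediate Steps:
Function('l')(H, g) = -51054 (Function('l')(H, g) = Mul(-67, 762) = -51054)
Add(Add(673539, Mul(-1, W)), Function('l')(-1139, -8)) = Add(Add(673539, Mul(-1, -2077533)), -51054) = Add(Add(673539, 2077533), -51054) = Add(2751072, -51054) = 2700018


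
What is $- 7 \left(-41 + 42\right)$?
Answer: $-7$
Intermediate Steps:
$- 7 \left(-41 + 42\right) = \left(-7\right) 1 = -7$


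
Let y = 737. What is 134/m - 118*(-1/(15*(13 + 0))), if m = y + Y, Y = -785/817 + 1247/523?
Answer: 48396675728/61526733645 ≈ 0.78660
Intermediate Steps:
Y = 608244/427291 (Y = -785*1/817 + 1247*(1/523) = -785/817 + 1247/523 = 608244/427291 ≈ 1.4235)
m = 315521711/427291 (m = 737 + 608244/427291 = 315521711/427291 ≈ 738.42)
134/m - 118*(-1/(15*(13 + 0))) = 134/(315521711/427291) - 118*(-1/(15*(13 + 0))) = 134*(427291/315521711) - 118/((-15*13)) = 57256994/315521711 - 118/(-195) = 57256994/315521711 - 118*(-1/195) = 57256994/315521711 + 118/195 = 48396675728/61526733645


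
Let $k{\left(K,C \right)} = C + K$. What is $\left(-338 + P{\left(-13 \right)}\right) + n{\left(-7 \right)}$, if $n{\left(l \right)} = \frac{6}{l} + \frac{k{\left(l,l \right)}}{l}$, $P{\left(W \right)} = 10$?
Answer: $- \frac{2288}{7} \approx -326.86$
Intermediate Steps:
$n{\left(l \right)} = 2 + \frac{6}{l}$ ($n{\left(l \right)} = \frac{6}{l} + \frac{l + l}{l} = \frac{6}{l} + \frac{2 l}{l} = \frac{6}{l} + 2 = 2 + \frac{6}{l}$)
$\left(-338 + P{\left(-13 \right)}\right) + n{\left(-7 \right)} = \left(-338 + 10\right) + \left(2 + \frac{6}{-7}\right) = -328 + \left(2 + 6 \left(- \frac{1}{7}\right)\right) = -328 + \left(2 - \frac{6}{7}\right) = -328 + \frac{8}{7} = - \frac{2288}{7}$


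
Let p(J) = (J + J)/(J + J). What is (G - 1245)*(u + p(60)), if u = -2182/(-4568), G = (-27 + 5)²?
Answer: -2568375/2284 ≈ -1124.5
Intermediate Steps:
p(J) = 1 (p(J) = (2*J)/((2*J)) = (2*J)*(1/(2*J)) = 1)
G = 484 (G = (-22)² = 484)
u = 1091/2284 (u = -2182*(-1/4568) = 1091/2284 ≈ 0.47767)
(G - 1245)*(u + p(60)) = (484 - 1245)*(1091/2284 + 1) = -761*3375/2284 = -2568375/2284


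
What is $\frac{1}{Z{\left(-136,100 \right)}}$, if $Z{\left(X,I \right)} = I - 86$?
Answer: $\frac{1}{14} \approx 0.071429$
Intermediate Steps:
$Z{\left(X,I \right)} = -86 + I$
$\frac{1}{Z{\left(-136,100 \right)}} = \frac{1}{-86 + 100} = \frac{1}{14}$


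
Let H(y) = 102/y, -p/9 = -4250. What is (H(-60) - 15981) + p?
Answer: 222673/10 ≈ 22267.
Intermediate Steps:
p = 38250 (p = -9*(-4250) = 38250)
(H(-60) - 15981) + p = (102/(-60) - 15981) + 38250 = (102*(-1/60) - 15981) + 38250 = (-17/10 - 15981) + 38250 = -159827/10 + 38250 = 222673/10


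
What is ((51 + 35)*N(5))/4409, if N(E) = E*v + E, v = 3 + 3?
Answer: 3010/4409 ≈ 0.68269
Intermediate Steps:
v = 6
N(E) = 7*E (N(E) = E*6 + E = 6*E + E = 7*E)
((51 + 35)*N(5))/4409 = ((51 + 35)*(7*5))/4409 = (86*35)*(1/4409) = 3010*(1/4409) = 3010/4409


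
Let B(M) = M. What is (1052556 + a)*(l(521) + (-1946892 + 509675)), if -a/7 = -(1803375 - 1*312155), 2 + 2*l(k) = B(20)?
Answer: -16515095099968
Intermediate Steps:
l(k) = 9 (l(k) = -1 + (1/2)*20 = -1 + 10 = 9)
a = 10438540 (a = -(-7)*(1803375 - 1*312155) = -(-7)*(1803375 - 312155) = -(-7)*1491220 = -7*(-1491220) = 10438540)
(1052556 + a)*(l(521) + (-1946892 + 509675)) = (1052556 + 10438540)*(9 + (-1946892 + 509675)) = 11491096*(9 - 1437217) = 11491096*(-1437208) = -16515095099968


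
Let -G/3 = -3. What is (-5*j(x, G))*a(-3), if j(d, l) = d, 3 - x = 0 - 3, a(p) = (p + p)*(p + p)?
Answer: -1080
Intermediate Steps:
a(p) = 4*p**2 (a(p) = (2*p)*(2*p) = 4*p**2)
x = 6 (x = 3 - (0 - 3) = 3 - 1*(-3) = 3 + 3 = 6)
G = 9 (G = -3*(-3) = 9)
(-5*j(x, G))*a(-3) = (-5*6)*(4*(-3)**2) = -120*9 = -30*36 = -1080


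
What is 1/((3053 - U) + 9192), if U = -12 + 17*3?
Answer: 1/12206 ≈ 8.1927e-5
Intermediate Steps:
U = 39 (U = -12 + 51 = 39)
1/((3053 - U) + 9192) = 1/((3053 - 1*39) + 9192) = 1/((3053 - 39) + 9192) = 1/(3014 + 9192) = 1/12206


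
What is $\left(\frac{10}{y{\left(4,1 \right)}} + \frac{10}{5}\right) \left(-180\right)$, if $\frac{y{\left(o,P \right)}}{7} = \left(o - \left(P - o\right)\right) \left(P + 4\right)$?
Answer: $- \frac{18000}{49} \approx -367.35$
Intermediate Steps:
$y{\left(o,P \right)} = 7 \left(4 + P\right) \left(- P + 2 o\right)$ ($y{\left(o,P \right)} = 7 \left(o - \left(P - o\right)\right) \left(P + 4\right) = 7 \left(- P + 2 o\right) \left(4 + P\right) = 7 \left(4 + P\right) \left(- P + 2 o\right)$)
$\left(\frac{10}{y{\left(4,1 \right)}} + \frac{10}{5}\right) \left(-180\right) = \left(\frac{10}{\left(-28\right) 1 - 7 \cdot 1^{2} + 56 \cdot 4 + 14 \cdot 1 \cdot 4} + \frac{10}{5}\right) \left(-180\right) = \left(\frac{10}{-28 - 7 + 224 + 56} + 10 \cdot \frac{1}{5}\right) \left(-180\right) = \left(\frac{10}{-28 - 7 + 224 + 56} + 2\right) \left(-180\right) = \left(\frac{10}{245} + 2\right) \left(-180\right) = \left(10 \cdot \frac{1}{245} + 2\right) \left(-180\right) = \left(\frac{2}{49} + 2\right) \left(-180\right) = \frac{100}{49} \left(-180\right) = - \frac{18000}{49}$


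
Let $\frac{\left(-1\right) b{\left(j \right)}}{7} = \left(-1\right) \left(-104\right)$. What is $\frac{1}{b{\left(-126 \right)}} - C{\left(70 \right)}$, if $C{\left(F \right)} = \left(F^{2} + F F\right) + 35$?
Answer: $- \frac{7159881}{728} \approx -9835.0$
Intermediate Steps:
$b{\left(j \right)} = -728$ ($b{\left(j \right)} = - 7 \left(\left(-1\right) \left(-104\right)\right) = \left(-7\right) 104 = -728$)
$C{\left(F \right)} = 35 + 2 F^{2}$ ($C{\left(F \right)} = \left(F^{2} + F^{2}\right) + 35 = 2 F^{2} + 35 = 35 + 2 F^{2}$)
$\frac{1}{b{\left(-126 \right)}} - C{\left(70 \right)} = \frac{1}{-728} - \left(35 + 2 \cdot 70^{2}\right) = - \frac{1}{728} - \left(35 + 2 \cdot 4900\right) = - \frac{1}{728} - \left(35 + 9800\right) = - \frac{1}{728} - 9835 = - \frac{7159881}{728}$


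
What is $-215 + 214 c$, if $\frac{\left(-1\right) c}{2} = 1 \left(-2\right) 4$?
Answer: $3209$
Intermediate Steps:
$c = 16$ ($c = - 2 \cdot 1 \left(-2\right) 4 = - 2 \left(\left(-2\right) 4\right) = \left(-2\right) \left(-8\right) = 16$)
$-215 + 214 c = -215 + 214 \cdot 16 = -215 + 3424 = 3209$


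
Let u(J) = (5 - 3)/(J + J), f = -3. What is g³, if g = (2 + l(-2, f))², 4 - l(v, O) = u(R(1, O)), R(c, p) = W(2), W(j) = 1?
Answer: 15625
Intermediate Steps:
R(c, p) = 1
u(J) = 1/J (u(J) = 2/((2*J)) = 2*(1/(2*J)) = 1/J)
l(v, O) = 3 (l(v, O) = 4 - 1/1 = 4 - 1*1 = 4 - 1 = 3)
g = 25 (g = (2 + 3)² = 5² = 25)
g³ = 25³ = 15625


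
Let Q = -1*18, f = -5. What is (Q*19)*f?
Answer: 1710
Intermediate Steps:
Q = -18
(Q*19)*f = -18*19*(-5) = -342*(-5) = 1710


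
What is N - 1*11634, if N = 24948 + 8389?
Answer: 21703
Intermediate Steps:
N = 33337
N - 1*11634 = 33337 - 1*11634 = 33337 - 11634 = 21703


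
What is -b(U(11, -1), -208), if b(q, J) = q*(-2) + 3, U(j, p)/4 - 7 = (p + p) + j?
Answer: 125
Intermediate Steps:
U(j, p) = 28 + 4*j + 8*p (U(j, p) = 28 + 4*((p + p) + j) = 28 + 4*(2*p + j) = 28 + 4*(j + 2*p) = 28 + (4*j + 8*p) = 28 + 4*j + 8*p)
b(q, J) = 3 - 2*q (b(q, J) = -2*q + 3 = 3 - 2*q)
-b(U(11, -1), -208) = -(3 - 2*(28 + 4*11 + 8*(-1))) = -(3 - 2*(28 + 44 - 8)) = -(3 - 2*64) = -(3 - 128) = -1*(-125) = 125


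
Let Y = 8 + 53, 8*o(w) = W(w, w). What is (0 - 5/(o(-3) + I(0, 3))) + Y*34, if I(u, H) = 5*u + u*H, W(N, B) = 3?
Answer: 6182/3 ≈ 2060.7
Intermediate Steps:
I(u, H) = 5*u + H*u
o(w) = 3/8 (o(w) = (⅛)*3 = 3/8)
Y = 61
(0 - 5/(o(-3) + I(0, 3))) + Y*34 = (0 - 5/(3/8 + 0*(5 + 3))) + 61*34 = (0 - 5/(3/8 + 0*8)) + 2074 = (0 - 5/(3/8 + 0)) + 2074 = (0 - 5/(3/8)) + 2074 = (0 + (8/3)*(-5)) + 2074 = (0 - 40/3) + 2074 = -40/3 + 2074 = 6182/3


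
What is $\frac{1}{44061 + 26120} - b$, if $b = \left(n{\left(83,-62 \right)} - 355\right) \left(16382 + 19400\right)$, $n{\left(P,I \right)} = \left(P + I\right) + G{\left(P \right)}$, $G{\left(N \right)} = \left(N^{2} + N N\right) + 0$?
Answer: $- \frac{33760795190647}{70181} \approx -4.8105 \cdot 10^{8}$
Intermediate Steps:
$G{\left(N \right)} = 2 N^{2}$ ($G{\left(N \right)} = \left(N^{2} + N^{2}\right) + 0 = 2 N^{2} + 0 = 2 N^{2}$)
$n{\left(P,I \right)} = I + P + 2 P^{2}$ ($n{\left(P,I \right)} = \left(P + I\right) + 2 P^{2} = \left(I + P\right) + 2 P^{2} = I + P + 2 P^{2}$)
$b = 481053208$ ($b = \left(\left(-62 + 83 + 2 \cdot 83^{2}\right) - 355\right) \left(16382 + 19400\right) = \left(\left(-62 + 83 + 2 \cdot 6889\right) - 355\right) 35782 = \left(\left(-62 + 83 + 13778\right) - 355\right) 35782 = \left(13799 - 355\right) 35782 = 13444 \cdot 35782 = 481053208$)
$\frac{1}{44061 + 26120} - b = \frac{1}{44061 + 26120} - 481053208 = \frac{1}{70181} - 481053208 = - \frac{33760795190647}{70181}$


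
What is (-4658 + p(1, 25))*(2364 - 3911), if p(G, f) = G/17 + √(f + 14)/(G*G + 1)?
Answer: 7205835 - 1547*√39/2 ≈ 7.2010e+6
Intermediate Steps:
p(G, f) = G/17 + √(14 + f)/(1 + G²) (p(G, f) = G*(1/17) + √(14 + f)/(G² + 1) = G/17 + √(14 + f)/(1 + G²))
(-4658 + p(1, 25))*(2364 - 3911) = (-4658 + (1 + 1³ + 17*√(14 + 25))/(17*(1 + 1²)))*(2364 - 3911) = (-4658 + (1 + 1 + 17*√39)/(17*(1 + 1)))*(-1547) = (-4658 + (1/17)*(2 + 17*√39)/2)*(-1547) = (-4658 + (1/17)*(½)*(2 + 17*√39))*(-1547) = (-4658 + (1/17 + √39/2))*(-1547) = (-79185/17 + √39/2)*(-1547) = 7205835 - 1547*√39/2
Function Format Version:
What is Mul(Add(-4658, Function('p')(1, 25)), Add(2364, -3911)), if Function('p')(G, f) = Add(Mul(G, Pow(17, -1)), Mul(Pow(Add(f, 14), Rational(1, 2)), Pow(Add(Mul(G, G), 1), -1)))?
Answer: Add(7205835, Mul(Rational(-1547, 2), Pow(39, Rational(1, 2)))) ≈ 7.2010e+6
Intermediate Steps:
Function('p')(G, f) = Add(Mul(Rational(1, 17), G), Mul(Pow(Add(1, Pow(G, 2)), -1), Pow(Add(14, f), Rational(1, 2)))) (Function('p')(G, f) = Add(Mul(G, Rational(1, 17)), Mul(Pow(Add(14, f), Rational(1, 2)), Pow(Add(Pow(G, 2), 1), -1))) = Add(Mul(Rational(1, 17), G), Mul(Pow(Add(14, f), Rational(1, 2)), Pow(Add(1, Pow(G, 2)), -1))) = Add(Mul(Rational(1, 17), G), Mul(Pow(Add(1, Pow(G, 2)), -1), Pow(Add(14, f), Rational(1, 2)))))
Mul(Add(-4658, Function('p')(1, 25)), Add(2364, -3911)) = Mul(Add(-4658, Mul(Rational(1, 17), Pow(Add(1, Pow(1, 2)), -1), Add(1, Pow(1, 3), Mul(17, Pow(Add(14, 25), Rational(1, 2)))))), Add(2364, -3911)) = Mul(Add(-4658, Mul(Rational(1, 17), Pow(Add(1, 1), -1), Add(1, 1, Mul(17, Pow(39, Rational(1, 2)))))), -1547) = Mul(Add(-4658, Mul(Rational(1, 17), Pow(2, -1), Add(2, Mul(17, Pow(39, Rational(1, 2)))))), -1547) = Mul(Add(-4658, Mul(Rational(1, 17), Rational(1, 2), Add(2, Mul(17, Pow(39, Rational(1, 2)))))), -1547) = Mul(Add(-4658, Add(Rational(1, 17), Mul(Rational(1, 2), Pow(39, Rational(1, 2))))), -1547) = Mul(Add(Rational(-79185, 17), Mul(Rational(1, 2), Pow(39, Rational(1, 2)))), -1547) = Add(7205835, Mul(Rational(-1547, 2), Pow(39, Rational(1, 2))))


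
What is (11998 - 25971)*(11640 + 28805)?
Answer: -565137985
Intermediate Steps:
(11998 - 25971)*(11640 + 28805) = -13973*40445 = -565137985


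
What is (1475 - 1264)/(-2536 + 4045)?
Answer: 211/1509 ≈ 0.13983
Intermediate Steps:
(1475 - 1264)/(-2536 + 4045) = 211/1509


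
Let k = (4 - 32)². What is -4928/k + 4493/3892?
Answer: -2853/556 ≈ -5.1313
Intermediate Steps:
k = 784 (k = (-28)² = 784)
-4928/k + 4493/3892 = -4928/784 + 4493/3892 = -4928*1/784 + 4493*(1/3892) = -44/7 + 4493/3892 = -2853/556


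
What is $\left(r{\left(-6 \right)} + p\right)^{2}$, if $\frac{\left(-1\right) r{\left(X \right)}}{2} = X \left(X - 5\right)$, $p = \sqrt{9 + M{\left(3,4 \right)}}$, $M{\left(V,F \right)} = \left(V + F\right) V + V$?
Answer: $\left(132 - \sqrt{33}\right)^{2} \approx 15940.0$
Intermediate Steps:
$M{\left(V,F \right)} = V + V \left(F + V\right)$ ($M{\left(V,F \right)} = \left(F + V\right) V + V = V \left(F + V\right) + V = V + V \left(F + V\right)$)
$p = \sqrt{33}$ ($p = \sqrt{9 + 3 \left(1 + 4 + 3\right)} = \sqrt{9 + 3 \cdot 8} = \sqrt{9 + 24} = \sqrt{33} \approx 5.7446$)
$r{\left(X \right)} = - 2 X \left(-5 + X\right)$ ($r{\left(X \right)} = - 2 X \left(X - 5\right) = - 2 X \left(-5 + X\right)$)
$\left(r{\left(-6 \right)} + p\right)^{2} = \left(2 \left(-6\right) \left(5 - -6\right) + \sqrt{33}\right)^{2} = \left(2 \left(-6\right) \left(5 + 6\right) + \sqrt{33}\right)^{2} = \left(2 \left(-6\right) 11 + \sqrt{33}\right)^{2} = \left(-132 + \sqrt{33}\right)^{2}$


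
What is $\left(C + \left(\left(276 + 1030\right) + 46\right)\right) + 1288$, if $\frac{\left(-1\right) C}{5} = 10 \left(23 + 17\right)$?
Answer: $640$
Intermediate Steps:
$C = -2000$ ($C = - 5 \cdot 10 \left(23 + 17\right) = - 5 \cdot 10 \cdot 40 = \left(-5\right) 400 = -2000$)
$\left(C + \left(\left(276 + 1030\right) + 46\right)\right) + 1288 = \left(-2000 + \left(\left(276 + 1030\right) + 46\right)\right) + 1288 = \left(-2000 + \left(1306 + 46\right)\right) + 1288 = \left(-2000 + 1352\right) + 1288 = -648 + 1288 = 640$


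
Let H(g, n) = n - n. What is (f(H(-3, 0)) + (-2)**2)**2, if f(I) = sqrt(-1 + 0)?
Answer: (4 + I)**2 ≈ 15.0 + 8.0*I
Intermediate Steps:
H(g, n) = 0
f(I) = I (f(I) = sqrt(-1) = I)
(f(H(-3, 0)) + (-2)**2)**2 = (I + (-2)**2)**2 = (I + 4)**2 = (4 + I)**2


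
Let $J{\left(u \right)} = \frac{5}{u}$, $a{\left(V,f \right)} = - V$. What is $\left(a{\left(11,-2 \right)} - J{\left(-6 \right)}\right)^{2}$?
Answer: $\frac{3721}{36} \approx 103.36$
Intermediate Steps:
$\left(a{\left(11,-2 \right)} - J{\left(-6 \right)}\right)^{2} = \left(\left(-1\right) 11 + \left(0 - \frac{5}{-6}\right)\right)^{2} = \left(-11 + \left(0 - 5 \left(- \frac{1}{6}\right)\right)\right)^{2} = \left(-11 + \left(0 - - \frac{5}{6}\right)\right)^{2} = \left(-11 + \left(0 + \frac{5}{6}\right)\right)^{2} = \left(-11 + \frac{5}{6}\right)^{2} = \left(- \frac{61}{6}\right)^{2} = \frac{3721}{36}$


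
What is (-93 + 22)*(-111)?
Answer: 7881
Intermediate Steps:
(-93 + 22)*(-111) = -71*(-111) = 7881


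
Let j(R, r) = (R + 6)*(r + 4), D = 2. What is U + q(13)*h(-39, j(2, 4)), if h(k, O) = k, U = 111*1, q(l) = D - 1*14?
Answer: 579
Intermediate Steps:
q(l) = -12 (q(l) = 2 - 1*14 = 2 - 14 = -12)
U = 111
j(R, r) = (4 + r)*(6 + R) (j(R, r) = (6 + R)*(4 + r) = (4 + r)*(6 + R))
U + q(13)*h(-39, j(2, 4)) = 111 - 12*(-39) = 111 + 468 = 579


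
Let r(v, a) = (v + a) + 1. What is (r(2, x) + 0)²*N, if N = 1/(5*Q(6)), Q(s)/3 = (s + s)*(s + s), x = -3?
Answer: 0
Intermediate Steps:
Q(s) = 12*s² (Q(s) = 3*((s + s)*(s + s)) = 3*((2*s)*(2*s)) = 3*(4*s²) = 12*s²)
r(v, a) = 1 + a + v (r(v, a) = (a + v) + 1 = 1 + a + v)
N = 1/2160 (N = 1/(5*(12*6²)) = 1/(5*(12*36)) = 1/(5*432) = 1/2160 ≈ 0.00046296)
(r(2, x) + 0)²*N = ((1 - 3 + 2) + 0)²*(1/2160) = (0 + 0)²*(1/2160) = 0²*(1/2160) = 0*(1/2160) = 0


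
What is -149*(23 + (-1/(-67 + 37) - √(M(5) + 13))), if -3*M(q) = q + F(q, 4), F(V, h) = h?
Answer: -102959/30 + 149*√10 ≈ -2960.8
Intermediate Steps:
M(q) = -4/3 - q/3 (M(q) = -(q + 4)/3 = -(4 + q)/3 = -4/3 - q/3)
-149*(23 + (-1/(-67 + 37) - √(M(5) + 13))) = -149*(23 + (-1/(-67 + 37) - √((-4/3 - ⅓*5) + 13))) = -149*(23 + (-1/(-30) - √((-4/3 - 5/3) + 13))) = -149*(23 + (-1*(-1/30) - √(-3 + 13))) = -149*(23 + (1/30 - √10)) = -149*(691/30 - √10) = -102959/30 + 149*√10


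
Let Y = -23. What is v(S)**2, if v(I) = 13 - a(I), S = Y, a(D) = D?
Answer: 1296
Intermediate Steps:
S = -23
v(I) = 13 - I
v(S)**2 = (13 - 1*(-23))**2 = (13 + 23)**2 = 36**2 = 1296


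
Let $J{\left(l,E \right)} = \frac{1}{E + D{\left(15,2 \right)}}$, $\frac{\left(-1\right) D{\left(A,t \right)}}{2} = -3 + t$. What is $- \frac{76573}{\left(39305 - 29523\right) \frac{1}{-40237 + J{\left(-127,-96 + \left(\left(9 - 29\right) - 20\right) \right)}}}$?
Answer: $\frac{412863161907}{1310788} \approx 3.1497 \cdot 10^{5}$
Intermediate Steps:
$D{\left(A,t \right)} = 6 - 2 t$ ($D{\left(A,t \right)} = - 2 \left(-3 + t\right) = 6 - 2 t$)
$J{\left(l,E \right)} = \frac{1}{2 + E}$ ($J{\left(l,E \right)} = \frac{1}{E + \left(6 - 4\right)} = \frac{1}{E + 2} = \frac{1}{2 + E}$)
$- \frac{76573}{\left(39305 - 29523\right) \frac{1}{-40237 + J{\left(-127,-96 + \left(\left(9 - 29\right) - 20\right) \right)}}} = - \frac{76573}{\left(39305 - 29523\right) \frac{1}{-40237 + \frac{1}{2 + \left(-96 + \left(\left(9 - 29\right) - 20\right)\right)}}} = - \frac{76573}{9782 \frac{1}{-40237 + \frac{1}{2 - 136}}} = - \frac{76573}{9782 \frac{1}{-40237 + \frac{1}{-134}}} = - \frac{76573}{9782 \frac{1}{-40237 - \frac{1}{134}}} = - \frac{76573}{9782 \frac{1}{- \frac{5391759}{134}}} = - \frac{76573}{9782 \left(- \frac{134}{5391759}\right)} = - \frac{76573}{- \frac{1310788}{5391759}} = \left(-76573\right) \left(- \frac{5391759}{1310788}\right) = \frac{412863161907}{1310788}$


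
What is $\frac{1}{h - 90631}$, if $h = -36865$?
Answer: $- \frac{1}{127496} \approx -7.8434 \cdot 10^{-6}$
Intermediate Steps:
$\frac{1}{h - 90631} = \frac{1}{-36865 - 90631} = \frac{1}{-127496} = - \frac{1}{127496}$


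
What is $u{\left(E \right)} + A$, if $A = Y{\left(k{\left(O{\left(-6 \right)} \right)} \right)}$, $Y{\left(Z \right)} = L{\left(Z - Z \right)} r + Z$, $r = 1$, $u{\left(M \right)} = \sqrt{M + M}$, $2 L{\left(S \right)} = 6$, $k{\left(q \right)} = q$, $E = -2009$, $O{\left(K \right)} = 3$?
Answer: $6 + 7 i \sqrt{82} \approx 6.0 + 63.388 i$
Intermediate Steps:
$L{\left(S \right)} = 3$ ($L{\left(S \right)} = \frac{1}{2} \cdot 6 = 3$)
$u{\left(M \right)} = \sqrt{2} \sqrt{M}$ ($u{\left(M \right)} = \sqrt{2 M} = \sqrt{2} \sqrt{M}$)
$Y{\left(Z \right)} = 3 + Z$ ($Y{\left(Z \right)} = 3 \cdot 1 + Z = 3 + Z$)
$A = 6$ ($A = 3 + 3 = 6$)
$u{\left(E \right)} + A = \sqrt{2} \sqrt{-2009} + 6 = \sqrt{2} \cdot 7 i \sqrt{41} + 6 = 7 i \sqrt{82} + 6 = 6 + 7 i \sqrt{82}$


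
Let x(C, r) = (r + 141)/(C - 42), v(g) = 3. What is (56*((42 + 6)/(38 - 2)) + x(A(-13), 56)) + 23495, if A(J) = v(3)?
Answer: 306340/13 ≈ 23565.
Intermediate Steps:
A(J) = 3
x(C, r) = (141 + r)/(-42 + C)
(56*((42 + 6)/(38 - 2)) + x(A(-13), 56)) + 23495 = (56*((42 + 6)/(38 - 2)) + (141 + 56)/(-42 + 3)) + 23495 = (56*(48/36) + 197/(-39)) + 23495 = (56*(48*(1/36)) - 1/39*197) + 23495 = (56*(4/3) - 197/39) + 23495 = (224/3 - 197/39) + 23495 = 905/13 + 23495 = 306340/13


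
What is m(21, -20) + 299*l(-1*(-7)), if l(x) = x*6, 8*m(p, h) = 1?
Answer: 100465/8 ≈ 12558.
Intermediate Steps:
m(p, h) = ⅛ (m(p, h) = (⅛)*1 = ⅛)
l(x) = 6*x
m(21, -20) + 299*l(-1*(-7)) = ⅛ + 299*(6*(-1*(-7))) = ⅛ + 299*(6*7) = ⅛ + 299*42 = ⅛ + 12558 = 100465/8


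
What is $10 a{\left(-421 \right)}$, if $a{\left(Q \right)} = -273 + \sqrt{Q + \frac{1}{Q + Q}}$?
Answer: $-2730 + \frac{15 i \sqrt{33163854}}{421} \approx -2730.0 + 205.18 i$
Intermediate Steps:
$a{\left(Q \right)} = -273 + \sqrt{Q + \frac{1}{2 Q}}$
$10 a{\left(-421 \right)} = 10 \left(-273 + \frac{\sqrt{\frac{2}{-421} + 4 \left(-421\right)}}{2}\right) = 10 \left(-273 + \frac{\sqrt{2 \left(- \frac{1}{421}\right) - 1684}}{2}\right) = 10 \left(-273 + \frac{\sqrt{- \frac{2}{421} - 1684}}{2}\right) = 10 \left(-273 + \frac{\sqrt{- \frac{708966}{421}}}{2}\right) = 10 \left(-273 + \frac{\frac{3}{421} i \sqrt{33163854}}{2}\right) = 10 \left(-273 + \frac{3 i \sqrt{33163854}}{842}\right) = -2730 + \frac{15 i \sqrt{33163854}}{421}$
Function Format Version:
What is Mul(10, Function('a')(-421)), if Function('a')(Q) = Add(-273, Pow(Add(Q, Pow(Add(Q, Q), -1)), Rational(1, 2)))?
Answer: Add(-2730, Mul(Rational(15, 421), I, Pow(33163854, Rational(1, 2)))) ≈ Add(-2730.0, Mul(205.18, I))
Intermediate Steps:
Function('a')(Q) = Add(-273, Pow(Add(Q, Mul(Rational(1, 2), Pow(Q, -1))), Rational(1, 2))) (Function('a')(Q) = Add(-273, Pow(Add(Q, Pow(Mul(2, Q), -1)), Rational(1, 2))) = Add(-273, Pow(Add(Q, Mul(Rational(1, 2), Pow(Q, -1))), Rational(1, 2))))
Mul(10, Function('a')(-421)) = Mul(10, Add(-273, Mul(Rational(1, 2), Pow(Add(Mul(2, Pow(-421, -1)), Mul(4, -421)), Rational(1, 2))))) = Mul(10, Add(-273, Mul(Rational(1, 2), Pow(Add(Mul(2, Rational(-1, 421)), -1684), Rational(1, 2))))) = Mul(10, Add(-273, Mul(Rational(1, 2), Pow(Add(Rational(-2, 421), -1684), Rational(1, 2))))) = Mul(10, Add(-273, Mul(Rational(1, 2), Pow(Rational(-708966, 421), Rational(1, 2))))) = Mul(10, Add(-273, Mul(Rational(1, 2), Mul(Rational(3, 421), I, Pow(33163854, Rational(1, 2)))))) = Mul(10, Add(-273, Mul(Rational(3, 842), I, Pow(33163854, Rational(1, 2))))) = Add(-2730, Mul(Rational(15, 421), I, Pow(33163854, Rational(1, 2))))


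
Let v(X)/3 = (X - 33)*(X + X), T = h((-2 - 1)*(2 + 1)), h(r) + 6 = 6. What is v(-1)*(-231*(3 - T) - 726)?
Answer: -289476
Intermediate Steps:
h(r) = 0 (h(r) = -6 + 6 = 0)
T = 0
v(X) = 6*X*(-33 + X) (v(X) = 3*((X - 33)*(X + X)) = 3*((-33 + X)*(2*X)) = 3*(2*X*(-33 + X)) = 6*X*(-33 + X))
v(-1)*(-231*(3 - T) - 726) = (6*(-1)*(-33 - 1))*(-231*(3 - 1*0) - 726) = (6*(-1)*(-34))*(-231*(3 + 0) - 726) = 204*(-231*3 - 726) = 204*(-693 - 726) = 204*(-1419) = -289476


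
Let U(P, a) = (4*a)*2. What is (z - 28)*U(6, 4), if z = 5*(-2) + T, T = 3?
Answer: -1120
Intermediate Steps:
z = -7 (z = 5*(-2) + 3 = -10 + 3 = -7)
U(P, a) = 8*a
(z - 28)*U(6, 4) = (-7 - 28)*(8*4) = -35*32 = -1120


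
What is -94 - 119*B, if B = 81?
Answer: -9733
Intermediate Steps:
-94 - 119*B = -94 - 119*81 = -94 - 9639 = -9733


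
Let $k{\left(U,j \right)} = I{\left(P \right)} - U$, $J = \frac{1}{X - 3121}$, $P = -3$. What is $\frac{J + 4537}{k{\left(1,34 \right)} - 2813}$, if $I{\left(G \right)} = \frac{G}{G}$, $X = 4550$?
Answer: $- \frac{6483374}{4019777} \approx -1.6129$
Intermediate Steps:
$I{\left(G \right)} = 1$
$J = \frac{1}{1429}$ ($J = \frac{1}{4550 - 3121} = \frac{1}{1429} \approx 0.00069979$)
$k{\left(U,j \right)} = 1 - U$
$\frac{J + 4537}{k{\left(1,34 \right)} - 2813} = \frac{\frac{1}{1429} + 4537}{\left(1 - 1\right) - 2813} = \frac{6483374}{1429 \left(\left(1 - 1\right) - 2813\right)} = \frac{6483374}{1429 \left(0 - 2813\right)} = \frac{6483374}{1429 \left(-2813\right)} = \frac{6483374}{1429} \left(- \frac{1}{2813}\right) = - \frac{6483374}{4019777}$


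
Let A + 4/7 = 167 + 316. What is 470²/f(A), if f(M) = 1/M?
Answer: 745979300/7 ≈ 1.0657e+8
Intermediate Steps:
A = 3377/7 (A = -4/7 + (167 + 316) = -4/7 + 483 = 3377/7 ≈ 482.43)
470²/f(A) = 470²/(1/(3377/7)) = 220900/(7/3377) = 220900*(3377/7) = 745979300/7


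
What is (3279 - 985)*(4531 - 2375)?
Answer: 4945864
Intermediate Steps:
(3279 - 985)*(4531 - 2375) = 2294*2156 = 4945864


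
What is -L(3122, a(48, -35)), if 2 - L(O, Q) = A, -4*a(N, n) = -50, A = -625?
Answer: -627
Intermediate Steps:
a(N, n) = 25/2 (a(N, n) = -¼*(-50) = 25/2)
L(O, Q) = 627 (L(O, Q) = 2 - 1*(-625) = 2 + 625 = 627)
-L(3122, a(48, -35)) = -1*627 = -627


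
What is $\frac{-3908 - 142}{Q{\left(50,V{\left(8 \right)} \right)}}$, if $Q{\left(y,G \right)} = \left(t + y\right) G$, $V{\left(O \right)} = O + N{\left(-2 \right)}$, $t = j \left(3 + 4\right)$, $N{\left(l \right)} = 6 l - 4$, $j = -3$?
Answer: $\frac{2025}{116} \approx 17.457$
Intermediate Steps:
$N{\left(l \right)} = -4 + 6 l$
$t = -21$ ($t = - 3 \left(3 + 4\right) = \left(-3\right) 7 = -21$)
$V{\left(O \right)} = -16 + O$ ($V{\left(O \right)} = O + \left(-4 + 6 \left(-2\right)\right) = O - 16 = -16 + O$)
$Q{\left(y,G \right)} = G \left(-21 + y\right)$ ($Q{\left(y,G \right)} = \left(-21 + y\right) G = G \left(-21 + y\right)$)
$\frac{-3908 - 142}{Q{\left(50,V{\left(8 \right)} \right)}} = \frac{-3908 - 142}{\left(-16 + 8\right) \left(-21 + 50\right)} = \frac{-3908 - 142}{\left(-8\right) 29} = - \frac{4050}{-232} = \left(-4050\right) \left(- \frac{1}{232}\right) = \frac{2025}{116}$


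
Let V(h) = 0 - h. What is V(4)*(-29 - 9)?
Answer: 152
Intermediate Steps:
V(h) = -h
V(4)*(-29 - 9) = (-1*4)*(-29 - 9) = -4*(-38) = 152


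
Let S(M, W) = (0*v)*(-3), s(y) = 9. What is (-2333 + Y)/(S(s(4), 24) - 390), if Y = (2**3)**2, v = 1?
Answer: 2269/390 ≈ 5.8179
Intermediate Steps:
Y = 64 (Y = 8**2 = 64)
S(M, W) = 0 (S(M, W) = (0*1)*(-3) = 0*(-3) = 0)
(-2333 + Y)/(S(s(4), 24) - 390) = (-2333 + 64)/(0 - 390) = -2269/(-390) = -2269*(-1/390) = 2269/390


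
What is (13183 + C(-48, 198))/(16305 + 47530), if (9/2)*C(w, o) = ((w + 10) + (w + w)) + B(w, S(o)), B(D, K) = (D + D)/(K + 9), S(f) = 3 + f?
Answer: 4143233/20108025 ≈ 0.20605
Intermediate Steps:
B(D, K) = 2*D/(9 + K) (B(D, K) = (2*D)/(9 + K) = 2*D/(9 + K))
C(w, o) = 20/9 + 2*w/3 + 4*w/(9*(12 + o)) (C(w, o) = 2*(((w + 10) + (w + w)) + 2*w/(9 + (3 + o)))/9 = 2*(((10 + w) + 2*w) + 2*w/(12 + o))/9 = 2*((10 + 3*w) + 2*w/(12 + o))/9 = 2*(10 + 3*w + 2*w/(12 + o))/9 = 20/9 + 2*w/3 + 4*w/(9*(12 + o)))
(13183 + C(-48, 198))/(16305 + 47530) = (13183 + 2*(2*(-48) + (10 + 3*(-48))*(12 + 198))/(9*(12 + 198)))/(16305 + 47530) = (13183 + (2/9)*(-96 + (10 - 144)*210)/210)/63835 = (13183 + (2/9)*(1/210)*(-96 - 134*210))*(1/63835) = (13183 + (2/9)*(1/210)*(-96 - 28140))*(1/63835) = (13183 + (2/9)*(1/210)*(-28236))*(1/63835) = (13183 - 9412/315)*(1/63835) = (4143233/315)*(1/63835) = 4143233/20108025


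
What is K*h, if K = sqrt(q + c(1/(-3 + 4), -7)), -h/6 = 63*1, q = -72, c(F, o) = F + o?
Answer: -378*I*sqrt(78) ≈ -3338.4*I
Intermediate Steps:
h = -378 ≈ -378.00
K = I*sqrt(78) (K = sqrt(-72 + (1/(-3 + 4) - 7)) = sqrt(-72 + (1/1 - 7)) = sqrt(-72 + (1 - 7)) = sqrt(-72 - 6) = sqrt(-78) = I*sqrt(78) ≈ 8.8318*I)
K*h = (I*sqrt(78))*(-378) = -378*I*sqrt(78)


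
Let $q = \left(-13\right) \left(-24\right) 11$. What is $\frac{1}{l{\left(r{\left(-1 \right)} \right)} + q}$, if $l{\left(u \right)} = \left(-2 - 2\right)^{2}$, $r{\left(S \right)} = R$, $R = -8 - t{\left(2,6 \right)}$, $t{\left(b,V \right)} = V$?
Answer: $\frac{1}{3448} \approx 0.00029002$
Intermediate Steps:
$R = -14$ ($R = -8 - 6 = -14$)
$r{\left(S \right)} = -14$
$l{\left(u \right)} = 16$ ($l{\left(u \right)} = \left(-4\right)^{2} = 16$)
$q = 3432$ ($q = 312 \cdot 11 = 3432$)
$\frac{1}{l{\left(r{\left(-1 \right)} \right)} + q} = \frac{1}{16 + 3432} = \frac{1}{3448}$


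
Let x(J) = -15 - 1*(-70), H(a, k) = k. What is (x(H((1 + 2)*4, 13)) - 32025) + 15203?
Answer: -16767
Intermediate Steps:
x(J) = 55 (x(J) = -15 + 70 = 55)
(x(H((1 + 2)*4, 13)) - 32025) + 15203 = (55 - 32025) + 15203 = -31970 + 15203 = -16767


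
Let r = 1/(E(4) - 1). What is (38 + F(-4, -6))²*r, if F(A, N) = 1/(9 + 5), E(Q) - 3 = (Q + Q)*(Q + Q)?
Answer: 284089/12936 ≈ 21.961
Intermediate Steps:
E(Q) = 3 + 4*Q² (E(Q) = 3 + (Q + Q)*(Q + Q) = 3 + (2*Q)*(2*Q) = 3 + 4*Q²)
F(A, N) = 1/14
r = 1/66 (r = 1/((3 + 4*4²) - 1) = 1/((3 + 4*16) - 1) = 1/((3 + 64) - 1) = 1/(67 - 1) = 1/66 ≈ 0.015152)
(38 + F(-4, -6))²*r = (38 + 1/14)²*(1/66) = (533/14)²*(1/66) = (284089/196)*(1/66) = 284089/12936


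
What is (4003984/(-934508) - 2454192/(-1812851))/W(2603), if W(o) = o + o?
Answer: -32665554874/58023738859049 ≈ -0.00056297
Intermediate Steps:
W(o) = 2*o
(4003984/(-934508) - 2454192/(-1812851))/W(2603) = (4003984/(-934508) - 2454192/(-1812851))/((2*2603)) = (4003984*(-1/934508) - 2454192*(-1/1812851))/5206 = (-1000996/233627 + 2454192/1812851)*(1/5206) = -1241291085212/423530940577*1/5206 = -32665554874/58023738859049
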